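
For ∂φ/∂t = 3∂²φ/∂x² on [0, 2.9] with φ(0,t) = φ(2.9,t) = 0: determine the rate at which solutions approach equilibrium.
Eigenvalues: λₙ = 3n²π²/2.9².
First three modes:
  n=1: λ₁ = 3π²/2.9² ≈ 3.521
  n=2: λ₂ = 12π²/2.9² ≈ 14.083 (4× faster decay)
  n=3: λ₃ = 27π²/2.9² ≈ 31.686 (9× faster decay)
As t → ∞, higher modes decay exponentially faster. The n=1 mode dominates: φ ~ c₁ sin(πx/2.9) e^{-λ₁t}.
Decay rate: λ₁ = 3π²/2.9² ≈ 3.521.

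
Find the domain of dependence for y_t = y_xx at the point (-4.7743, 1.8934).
The entire real line. The heat equation has infinite propagation speed: any initial disturbance instantly affects all points (though exponentially small far away).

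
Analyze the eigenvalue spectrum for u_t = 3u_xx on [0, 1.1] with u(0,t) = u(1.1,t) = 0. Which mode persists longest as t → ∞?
Eigenvalues: λₙ = 3n²π²/1.1².
First three modes:
  n=1: λ₁ = 3π²/1.1² ≈ 24.47
  n=2: λ₂ = 12π²/1.1² ≈ 97.88 (4× faster decay)
  n=3: λ₃ = 27π²/1.1² ≈ 220.231 (9× faster decay)
As t → ∞, higher modes decay exponentially faster. The n=1 mode dominates: u ~ c₁ sin(πx/1.1) e^{-λ₁t}.
Decay rate: λ₁ = 3π²/1.1² ≈ 24.47.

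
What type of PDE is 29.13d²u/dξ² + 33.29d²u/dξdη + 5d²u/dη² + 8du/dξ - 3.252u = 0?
With A = 29.13, B = 33.29, C = 5, the discriminant is 525.6241. This is a hyperbolic PDE.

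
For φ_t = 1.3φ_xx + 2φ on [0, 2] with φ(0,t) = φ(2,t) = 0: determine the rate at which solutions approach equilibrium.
Eigenvalues: λₙ = 1.3n²π²/2² - 2.
First three modes:
  n=1: λ₁ = 1.3π²/2² - 2 ≈ 1.208
  n=2: λ₂ = 5.2π²/2² - 2 ≈ 10.83
  n=3: λ₃ = 11.7π²/2² - 2 ≈ 26.869
Since 1.3π²/2² ≈ 3.208 > 2, all λₙ > 0.
The n=1 mode decays slowest → dominates as t → ∞.
Asymptotic: φ ~ c₁ sin(πx/2) e^{-λ₁t} with decay rate λ₁ ≈ 1.208.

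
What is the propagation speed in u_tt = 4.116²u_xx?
Speed = 4.116. Information travels along characteristics x = x₀ ± 4.116t.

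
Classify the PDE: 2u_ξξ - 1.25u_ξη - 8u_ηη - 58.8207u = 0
A = 2, B = -1.25, C = -8. Discriminant B² - 4AC = 65.5625. Since 65.5625 > 0, hyperbolic.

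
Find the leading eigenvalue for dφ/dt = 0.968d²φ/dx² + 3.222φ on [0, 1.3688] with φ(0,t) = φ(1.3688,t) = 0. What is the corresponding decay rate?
Eigenvalues: λₙ = 0.968n²π²/1.3688² - 3.222.
First three modes:
  n=1: λ₁ = 0.968π²/1.3688² - 3.222 ≈ 1.877
  n=2: λ₂ = 3.872π²/1.3688² - 3.222 ≈ 17.174
  n=3: λ₃ = 8.712π²/1.3688² - 3.222 ≈ 42.67
Since 0.968π²/1.3688² ≈ 5.099 > 3.222, all λₙ > 0.
The n=1 mode decays slowest → dominates as t → ∞.
Asymptotic: φ ~ c₁ sin(πx/1.3688) e^{-λ₁t} with decay rate λ₁ ≈ 1.877.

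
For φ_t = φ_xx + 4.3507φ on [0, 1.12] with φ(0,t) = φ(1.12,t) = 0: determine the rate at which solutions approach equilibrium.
Eigenvalues: λₙ = n²π²/1.12² - 4.3507.
First three modes:
  n=1: λ₁ = π²/1.12² - 4.3507 ≈ 3.517
  n=2: λ₂ = 4π²/1.12² - 4.3507 ≈ 27.121
  n=3: λ₃ = 9π²/1.12² - 4.3507 ≈ 66.461
Since π²/1.12² ≈ 7.868 > 4.3507, all λₙ > 0.
The n=1 mode decays slowest → dominates as t → ∞.
Asymptotic: φ ~ c₁ sin(πx/1.12) e^{-λ₁t} with decay rate λ₁ ≈ 3.517.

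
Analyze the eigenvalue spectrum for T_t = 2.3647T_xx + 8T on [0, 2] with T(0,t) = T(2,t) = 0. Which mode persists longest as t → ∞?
Eigenvalues: λₙ = 2.3647n²π²/2² - 8.
First three modes:
  n=1: λ₁ = 2.3647π²/2² - 8 ≈ -2.165
  n=2: λ₂ = 9.4588π²/2² - 8 ≈ 15.339
  n=3: λ₃ = 21.2823π²/2² - 8 ≈ 44.512
Since 2.3647π²/2² ≈ 5.835 < 8, λ₁ < 0.
The n=1 mode grows fastest (−λₙ is largest for n=1) → dominates.
Asymptotic: T ~ c₁ sin(πx/2) e^{2.165t} (exponential growth at rate −λ₁ ≈ 2.165).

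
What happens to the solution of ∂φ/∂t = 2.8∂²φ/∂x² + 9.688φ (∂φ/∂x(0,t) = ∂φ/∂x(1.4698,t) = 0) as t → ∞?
φ grows unboundedly. With Neumann BCs the constant mode has diffusion eigenvalue 0, so any r > 0 makes it grow like e^(9.688t); solution grows exponentially.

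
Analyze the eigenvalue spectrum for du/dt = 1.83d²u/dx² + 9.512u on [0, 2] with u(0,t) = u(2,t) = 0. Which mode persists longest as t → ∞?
Eigenvalues: λₙ = 1.83n²π²/2² - 9.512.
First three modes:
  n=1: λ₁ = 1.83π²/2² - 9.512 ≈ -4.997
  n=2: λ₂ = 7.32π²/2² - 9.512 ≈ 8.549
  n=3: λ₃ = 16.47π²/2² - 9.512 ≈ 31.126
Since 1.83π²/2² ≈ 4.515 < 9.512, λ₁ < 0.
The n=1 mode grows fastest (−λₙ is largest for n=1) → dominates.
Asymptotic: u ~ c₁ sin(πx/2) e^{4.997t} (exponential growth at rate −λ₁ ≈ 4.997).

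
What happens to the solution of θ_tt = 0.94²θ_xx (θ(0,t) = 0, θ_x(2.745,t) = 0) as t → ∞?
θ oscillates (no decay). Energy is conserved; the solution oscillates indefinitely as standing waves.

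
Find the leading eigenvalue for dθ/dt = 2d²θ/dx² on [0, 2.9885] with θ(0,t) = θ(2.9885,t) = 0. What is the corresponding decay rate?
Eigenvalues: λₙ = 2n²π²/2.9885².
First three modes:
  n=1: λ₁ = 2π²/2.9885² ≈ 2.21
  n=2: λ₂ = 8π²/2.9885² ≈ 8.841 (4× faster decay)
  n=3: λ₃ = 18π²/2.9885² ≈ 19.891 (9× faster decay)
As t → ∞, higher modes decay exponentially faster. The n=1 mode dominates: θ ~ c₁ sin(πx/2.9885) e^{-λ₁t}.
Decay rate: λ₁ = 2π²/2.9885² ≈ 2.21.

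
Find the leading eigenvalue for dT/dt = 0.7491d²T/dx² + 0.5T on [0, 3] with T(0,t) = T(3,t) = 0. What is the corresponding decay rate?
Eigenvalues: λₙ = 0.7491n²π²/3² - 0.5.
First three modes:
  n=1: λ₁ = 0.7491π²/3² - 0.5 ≈ 0.321
  n=2: λ₂ = 2.9964π²/3² - 0.5 ≈ 2.786
  n=3: λ₃ = 6.7419π²/3² - 0.5 ≈ 6.893
Since 0.7491π²/3² ≈ 0.821 > 0.5, all λₙ > 0.
The n=1 mode decays slowest → dominates as t → ∞.
Asymptotic: T ~ c₁ sin(πx/3) e^{-λ₁t} with decay rate λ₁ ≈ 0.321.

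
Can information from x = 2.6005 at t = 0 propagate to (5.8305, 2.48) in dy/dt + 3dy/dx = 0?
No. Only data at x = -1.6095 affects (5.8305, 2.48). Advection has one-way propagation along characteristics.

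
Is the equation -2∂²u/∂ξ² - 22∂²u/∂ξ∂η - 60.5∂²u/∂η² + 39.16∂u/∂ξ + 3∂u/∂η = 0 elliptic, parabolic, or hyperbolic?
Computing B² - 4AC with A = -2, B = -22, C = -60.5: discriminant = 0 (zero). Answer: parabolic.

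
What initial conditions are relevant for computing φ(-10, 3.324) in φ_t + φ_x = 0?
A single point: x = -13.324. The characteristic through (-10, 3.324) is x - 1t = const, so x = -10 - 1·3.324 = -13.324.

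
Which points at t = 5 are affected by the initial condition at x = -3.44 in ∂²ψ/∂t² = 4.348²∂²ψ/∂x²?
Domain of influence: [-25.18, 18.3]. Data at x = -3.44 spreads outward at speed 4.348.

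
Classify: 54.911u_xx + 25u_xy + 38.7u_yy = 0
Elliptic (discriminant = -7875.2228).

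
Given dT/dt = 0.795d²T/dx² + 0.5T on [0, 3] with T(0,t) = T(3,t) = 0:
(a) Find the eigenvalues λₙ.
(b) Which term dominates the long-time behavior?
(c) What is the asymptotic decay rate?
Eigenvalues: λₙ = 0.795n²π²/3² - 0.5.
First three modes:
  n=1: λ₁ = 0.795π²/3² - 0.5 ≈ 0.372
  n=2: λ₂ = 3.18π²/3² - 0.5 ≈ 2.987
  n=3: λ₃ = 7.155π²/3² - 0.5 ≈ 7.346
Since 0.795π²/3² ≈ 0.872 > 0.5, all λₙ > 0.
The n=1 mode decays slowest → dominates as t → ∞.
Asymptotic: T ~ c₁ sin(πx/3) e^{-λ₁t} with decay rate λ₁ ≈ 0.372.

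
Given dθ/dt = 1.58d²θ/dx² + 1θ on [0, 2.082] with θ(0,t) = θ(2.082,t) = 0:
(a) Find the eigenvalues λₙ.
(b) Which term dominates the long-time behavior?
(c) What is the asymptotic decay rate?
Eigenvalues: λₙ = 1.58n²π²/2.082² - 1.
First three modes:
  n=1: λ₁ = 1.58π²/2.082² - 1 ≈ 2.597
  n=2: λ₂ = 6.32π²/2.082² - 1 ≈ 13.39
  n=3: λ₃ = 14.22π²/2.082² - 1 ≈ 31.377
Since 1.58π²/2.082² ≈ 3.597 > 1, all λₙ > 0.
The n=1 mode decays slowest → dominates as t → ∞.
Asymptotic: θ ~ c₁ sin(πx/2.082) e^{-λ₁t} with decay rate λ₁ ≈ 2.597.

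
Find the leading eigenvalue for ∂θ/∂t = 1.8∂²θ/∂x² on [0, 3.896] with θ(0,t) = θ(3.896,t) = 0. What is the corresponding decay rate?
Eigenvalues: λₙ = 1.8n²π²/3.896².
First three modes:
  n=1: λ₁ = 1.8π²/3.896² ≈ 1.17
  n=2: λ₂ = 7.2π²/3.896² ≈ 4.682 (4× faster decay)
  n=3: λ₃ = 16.2π²/3.896² ≈ 10.534 (9× faster decay)
As t → ∞, higher modes decay exponentially faster. The n=1 mode dominates: θ ~ c₁ sin(πx/3.896) e^{-λ₁t}.
Decay rate: λ₁ = 1.8π²/3.896² ≈ 1.17.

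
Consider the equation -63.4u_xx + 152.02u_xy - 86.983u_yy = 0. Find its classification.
Hyperbolic. (A = -63.4, B = 152.02, C = -86.983 gives B² - 4AC = 1051.1916.)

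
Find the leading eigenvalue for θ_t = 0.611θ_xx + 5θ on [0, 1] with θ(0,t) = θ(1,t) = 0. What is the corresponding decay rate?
Eigenvalues: λₙ = 0.611n²π²/1² - 5.
First three modes:
  n=1: λ₁ = 0.611π² - 5 ≈ 1.03
  n=2: λ₂ = 2.444π² - 5 ≈ 19.121
  n=3: λ₃ = 5.499π² - 5 ≈ 49.273
Since 0.611π² ≈ 6.03 > 5, all λₙ > 0.
The n=1 mode decays slowest → dominates as t → ∞.
Asymptotic: θ ~ c₁ sin(πx/1) e^{-λ₁t} with decay rate λ₁ ≈ 1.03.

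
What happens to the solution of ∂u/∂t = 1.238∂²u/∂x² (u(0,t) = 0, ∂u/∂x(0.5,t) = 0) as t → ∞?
u → 0. Heat escapes through the Dirichlet boundary.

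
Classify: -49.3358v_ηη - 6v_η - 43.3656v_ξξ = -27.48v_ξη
Rewriting in standard form: -43.3656v_ξξ + 27.48v_ξη - 49.3358v_ηη - 6v_η = 0. Elliptic (discriminant = -7802.75587392).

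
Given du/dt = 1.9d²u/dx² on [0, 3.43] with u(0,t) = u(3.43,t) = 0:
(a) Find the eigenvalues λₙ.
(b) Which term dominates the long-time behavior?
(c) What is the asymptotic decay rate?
Eigenvalues: λₙ = 1.9n²π²/3.43².
First three modes:
  n=1: λ₁ = 1.9π²/3.43² ≈ 1.594
  n=2: λ₂ = 7.6π²/3.43² ≈ 6.376 (4× faster decay)
  n=3: λ₃ = 17.1π²/3.43² ≈ 14.345 (9× faster decay)
As t → ∞, higher modes decay exponentially faster. The n=1 mode dominates: u ~ c₁ sin(πx/3.43) e^{-λ₁t}.
Decay rate: λ₁ = 1.9π²/3.43² ≈ 1.594.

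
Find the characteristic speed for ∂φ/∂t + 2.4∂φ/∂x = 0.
Speed = 2.4. Information travels along x - 2.4t = const (rightward).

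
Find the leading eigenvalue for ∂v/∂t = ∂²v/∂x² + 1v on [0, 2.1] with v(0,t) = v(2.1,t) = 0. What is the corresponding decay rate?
Eigenvalues: λₙ = n²π²/2.1² - 1.
First three modes:
  n=1: λ₁ = π²/2.1² - 1 ≈ 1.238
  n=2: λ₂ = 4π²/2.1² - 1 ≈ 7.952
  n=3: λ₃ = 9π²/2.1² - 1 ≈ 19.142
Since π²/2.1² ≈ 2.238 > 1, all λₙ > 0.
The n=1 mode decays slowest → dominates as t → ∞.
Asymptotic: v ~ c₁ sin(πx/2.1) e^{-λ₁t} with decay rate λ₁ ≈ 1.238.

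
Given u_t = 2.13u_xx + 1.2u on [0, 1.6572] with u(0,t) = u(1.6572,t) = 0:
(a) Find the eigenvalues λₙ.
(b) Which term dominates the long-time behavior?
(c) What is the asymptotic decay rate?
Eigenvalues: λₙ = 2.13n²π²/1.6572² - 1.2.
First three modes:
  n=1: λ₁ = 2.13π²/1.6572² - 1.2 ≈ 6.455
  n=2: λ₂ = 8.52π²/1.6572² - 1.2 ≈ 29.419
  n=3: λ₃ = 19.17π²/1.6572² - 1.2 ≈ 67.693
Since 2.13π²/1.6572² ≈ 7.655 > 1.2, all λₙ > 0.
The n=1 mode decays slowest → dominates as t → ∞.
Asymptotic: u ~ c₁ sin(πx/1.6572) e^{-λ₁t} with decay rate λ₁ ≈ 6.455.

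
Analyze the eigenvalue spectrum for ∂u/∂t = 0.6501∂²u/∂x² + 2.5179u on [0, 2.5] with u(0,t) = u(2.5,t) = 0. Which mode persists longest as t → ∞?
Eigenvalues: λₙ = 0.6501n²π²/2.5² - 2.5179.
First three modes:
  n=1: λ₁ = 0.6501π²/2.5² - 2.5179 ≈ -1.491
  n=2: λ₂ = 2.6004π²/2.5² - 2.5179 ≈ 1.588
  n=3: λ₃ = 5.8509π²/2.5² - 2.5179 ≈ 6.721
Since 0.6501π²/2.5² ≈ 1.027 < 2.5179, λ₁ < 0.
The n=1 mode grows fastest (−λₙ is largest for n=1) → dominates.
Asymptotic: u ~ c₁ sin(πx/2.5) e^{1.491t} (exponential growth at rate −λ₁ ≈ 1.491).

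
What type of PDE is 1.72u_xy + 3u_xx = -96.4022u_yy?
Rewriting in standard form: 3u_xx + 1.72u_xy + 96.4022u_yy = 0. With A = 3, B = 1.72, C = 96.4022, the discriminant is -1153.868. This is an elliptic PDE.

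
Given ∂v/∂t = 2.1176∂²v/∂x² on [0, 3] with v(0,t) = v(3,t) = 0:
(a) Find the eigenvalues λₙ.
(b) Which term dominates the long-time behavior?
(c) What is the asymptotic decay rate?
Eigenvalues: λₙ = 2.1176n²π²/3².
First three modes:
  n=1: λ₁ = 2.1176π²/3² ≈ 2.322
  n=2: λ₂ = 8.4704π²/3² ≈ 9.289 (4× faster decay)
  n=3: λ₃ = 19.0584π²/3² ≈ 20.9 (9× faster decay)
As t → ∞, higher modes decay exponentially faster. The n=1 mode dominates: v ~ c₁ sin(πx/3) e^{-λ₁t}.
Decay rate: λ₁ = 2.1176π²/3² ≈ 2.322.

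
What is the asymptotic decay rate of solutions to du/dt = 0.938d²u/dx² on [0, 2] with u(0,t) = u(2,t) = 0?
Eigenvalues: λₙ = 0.938n²π²/2².
First three modes:
  n=1: λ₁ = 0.938π²/2² ≈ 2.314
  n=2: λ₂ = 3.752π²/2² ≈ 9.258 (4× faster decay)
  n=3: λ₃ = 8.442π²/2² ≈ 20.83 (9× faster decay)
As t → ∞, higher modes decay exponentially faster. The n=1 mode dominates: u ~ c₁ sin(πx/2) e^{-λ₁t}.
Decay rate: λ₁ = 0.938π²/2² ≈ 2.314.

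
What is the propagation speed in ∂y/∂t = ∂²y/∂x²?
Infinite. The heat equation is parabolic, not hyperbolic, so disturbances propagate instantly.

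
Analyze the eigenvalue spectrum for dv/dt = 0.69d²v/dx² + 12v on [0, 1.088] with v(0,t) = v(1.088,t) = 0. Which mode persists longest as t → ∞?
Eigenvalues: λₙ = 0.69n²π²/1.088² - 12.
First three modes:
  n=1: λ₁ = 0.69π²/1.088² - 12 ≈ -6.247
  n=2: λ₂ = 2.76π²/1.088² - 12 ≈ 11.012
  n=3: λ₃ = 6.21π²/1.088² - 12 ≈ 39.777
Since 0.69π²/1.088² ≈ 5.753 < 12, λ₁ < 0.
The n=1 mode grows fastest (−λₙ is largest for n=1) → dominates.
Asymptotic: v ~ c₁ sin(πx/1.088) e^{6.247t} (exponential growth at rate −λ₁ ≈ 6.247).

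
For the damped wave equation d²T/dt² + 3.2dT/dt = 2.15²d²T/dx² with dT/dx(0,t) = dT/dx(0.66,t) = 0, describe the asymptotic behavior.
T → constant (steady state). Damping (γ=3.2) dissipates the nonconstant modes; with Neumann BCs the spatial average obeys M''+γM'=0 and tends to a finite limit.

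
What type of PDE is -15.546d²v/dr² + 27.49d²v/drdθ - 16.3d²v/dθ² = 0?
With A = -15.546, B = 27.49, C = -16.3, the discriminant is -257.8991. This is an elliptic PDE.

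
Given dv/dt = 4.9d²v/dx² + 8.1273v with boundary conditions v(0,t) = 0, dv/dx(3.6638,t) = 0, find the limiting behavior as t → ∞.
v grows unboundedly. Reaction dominates diffusion (r=8.1273 > κπ²/(4L²)≈0.9); solution grows exponentially.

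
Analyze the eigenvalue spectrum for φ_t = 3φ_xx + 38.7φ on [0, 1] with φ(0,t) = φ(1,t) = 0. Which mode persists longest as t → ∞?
Eigenvalues: λₙ = 3n²π²/1² - 38.7.
First three modes:
  n=1: λ₁ = 3π² - 38.7 ≈ -9.091
  n=2: λ₂ = 12π² - 38.7 ≈ 79.735
  n=3: λ₃ = 27π² - 38.7 ≈ 227.779
Since 3π² ≈ 29.609 < 38.7, λ₁ < 0.
The n=1 mode grows fastest (−λₙ is largest for n=1) → dominates.
Asymptotic: φ ~ c₁ sin(πx/1) e^{9.091t} (exponential growth at rate −λ₁ ≈ 9.091).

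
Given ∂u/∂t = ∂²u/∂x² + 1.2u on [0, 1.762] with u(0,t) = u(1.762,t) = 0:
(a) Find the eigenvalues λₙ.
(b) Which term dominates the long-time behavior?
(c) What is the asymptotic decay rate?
Eigenvalues: λₙ = n²π²/1.762² - 1.2.
First three modes:
  n=1: λ₁ = π²/1.762² - 1.2 ≈ 1.979
  n=2: λ₂ = 4π²/1.762² - 1.2 ≈ 11.516
  n=3: λ₃ = 9π²/1.762² - 1.2 ≈ 27.411
Since π²/1.762² ≈ 3.179 > 1.2, all λₙ > 0.
The n=1 mode decays slowest → dominates as t → ∞.
Asymptotic: u ~ c₁ sin(πx/1.762) e^{-λ₁t} with decay rate λ₁ ≈ 1.979.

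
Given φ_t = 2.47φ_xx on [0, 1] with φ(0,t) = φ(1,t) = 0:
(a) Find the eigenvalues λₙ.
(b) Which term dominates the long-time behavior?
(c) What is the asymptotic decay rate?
Eigenvalues: λₙ = 2.47n²π².
First three modes:
  n=1: λ₁ = 2.47π² ≈ 24.378
  n=2: λ₂ = 9.88π² ≈ 97.512 (4× faster decay)
  n=3: λ₃ = 22.23π² ≈ 219.401 (9× faster decay)
As t → ∞, higher modes decay exponentially faster. The n=1 mode dominates: φ ~ c₁ sin(πx) e^{-λ₁t}.
Decay rate: λ₁ = 2.47π² ≈ 24.378.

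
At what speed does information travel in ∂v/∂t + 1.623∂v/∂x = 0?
Speed = 1.623. Information travels along x - 1.623t = const (rightward).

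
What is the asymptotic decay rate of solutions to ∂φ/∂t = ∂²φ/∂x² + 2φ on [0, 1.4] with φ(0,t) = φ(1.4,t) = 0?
Eigenvalues: λₙ = n²π²/1.4² - 2.
First three modes:
  n=1: λ₁ = π²/1.4² - 2 ≈ 3.036
  n=2: λ₂ = 4π²/1.4² - 2 ≈ 18.142
  n=3: λ₃ = 9π²/1.4² - 2 ≈ 43.32
Since π²/1.4² ≈ 5.036 > 2, all λₙ > 0.
The n=1 mode decays slowest → dominates as t → ∞.
Asymptotic: φ ~ c₁ sin(πx/1.4) e^{-λ₁t} with decay rate λ₁ ≈ 3.036.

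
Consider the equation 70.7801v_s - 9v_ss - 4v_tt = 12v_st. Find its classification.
Rewriting in standard form: -9v_ss - 12v_st - 4v_tt + 70.7801v_s = 0. Parabolic. (A = -9, B = -12, C = -4 gives B² - 4AC = 0.)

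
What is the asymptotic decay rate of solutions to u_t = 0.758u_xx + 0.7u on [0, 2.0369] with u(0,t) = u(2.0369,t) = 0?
Eigenvalues: λₙ = 0.758n²π²/2.0369² - 0.7.
First three modes:
  n=1: λ₁ = 0.758π²/2.0369² - 0.7 ≈ 1.103
  n=2: λ₂ = 3.032π²/2.0369² - 0.7 ≈ 6.513
  n=3: λ₃ = 6.822π²/2.0369² - 0.7 ≈ 15.528
Since 0.758π²/2.0369² ≈ 1.803 > 0.7, all λₙ > 0.
The n=1 mode decays slowest → dominates as t → ∞.
Asymptotic: u ~ c₁ sin(πx/2.0369) e^{-λ₁t} with decay rate λ₁ ≈ 1.103.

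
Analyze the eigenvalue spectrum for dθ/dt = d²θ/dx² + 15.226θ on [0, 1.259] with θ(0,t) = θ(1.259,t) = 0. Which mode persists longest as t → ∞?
Eigenvalues: λₙ = n²π²/1.259² - 15.226.
First three modes:
  n=1: λ₁ = π²/1.259² - 15.226 ≈ -8.999
  n=2: λ₂ = 4π²/1.259² - 15.226 ≈ 9.68
  n=3: λ₃ = 9π²/1.259² - 15.226 ≈ 40.813
Since π²/1.259² ≈ 6.227 < 15.226, λ₁ < 0.
The n=1 mode grows fastest (−λₙ is largest for n=1) → dominates.
Asymptotic: θ ~ c₁ sin(πx/1.259) e^{8.999t} (exponential growth at rate −λ₁ ≈ 8.999).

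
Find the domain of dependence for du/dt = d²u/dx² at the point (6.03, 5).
The entire real line. The heat equation has infinite propagation speed: any initial disturbance instantly affects all points (though exponentially small far away).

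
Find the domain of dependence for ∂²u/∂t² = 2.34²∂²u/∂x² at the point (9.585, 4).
Domain of dependence: [0.225, 18.945]. Signals travel at speed 2.34, so data within |x - 9.585| ≤ 2.34·4 = 9.36 can reach the point.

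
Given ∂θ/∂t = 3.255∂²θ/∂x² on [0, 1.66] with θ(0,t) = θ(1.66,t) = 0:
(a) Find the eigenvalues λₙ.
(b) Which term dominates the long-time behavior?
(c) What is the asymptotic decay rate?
Eigenvalues: λₙ = 3.255n²π²/1.66².
First three modes:
  n=1: λ₁ = 3.255π²/1.66² ≈ 11.658
  n=2: λ₂ = 13.02π²/1.66² ≈ 46.633 (4× faster decay)
  n=3: λ₃ = 29.295π²/1.66² ≈ 104.925 (9× faster decay)
As t → ∞, higher modes decay exponentially faster. The n=1 mode dominates: θ ~ c₁ sin(πx/1.66) e^{-λ₁t}.
Decay rate: λ₁ = 3.255π²/1.66² ≈ 11.658.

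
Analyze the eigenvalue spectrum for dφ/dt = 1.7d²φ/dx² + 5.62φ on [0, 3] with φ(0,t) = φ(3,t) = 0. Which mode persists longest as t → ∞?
Eigenvalues: λₙ = 1.7n²π²/3² - 5.62.
First three modes:
  n=1: λ₁ = 1.7π²/3² - 5.62 ≈ -3.756
  n=2: λ₂ = 6.8π²/3² - 5.62 ≈ 1.837
  n=3: λ₃ = 15.3π²/3² - 5.62 ≈ 11.158
Since 1.7π²/3² ≈ 1.864 < 5.62, λ₁ < 0.
The n=1 mode grows fastest (−λₙ is largest for n=1) → dominates.
Asymptotic: φ ~ c₁ sin(πx/3) e^{3.756t} (exponential growth at rate −λ₁ ≈ 3.756).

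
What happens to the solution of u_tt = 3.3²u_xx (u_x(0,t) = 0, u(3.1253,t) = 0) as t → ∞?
u oscillates (no decay). Energy is conserved; the solution oscillates indefinitely as standing waves.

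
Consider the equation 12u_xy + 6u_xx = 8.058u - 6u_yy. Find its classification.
Rewriting in standard form: 6u_xx + 12u_xy + 6u_yy - 8.058u = 0. Parabolic. (A = 6, B = 12, C = 6 gives B² - 4AC = 0.)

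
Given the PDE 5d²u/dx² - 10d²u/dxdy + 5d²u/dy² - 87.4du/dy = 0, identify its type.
The second-order coefficients are A = 5, B = -10, C = 5. Since B² - 4AC = 0 = 0, this is a parabolic PDE.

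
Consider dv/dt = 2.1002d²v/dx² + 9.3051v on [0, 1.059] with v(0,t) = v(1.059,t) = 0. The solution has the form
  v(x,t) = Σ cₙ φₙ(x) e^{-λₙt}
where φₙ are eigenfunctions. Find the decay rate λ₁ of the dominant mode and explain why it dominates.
Eigenvalues: λₙ = 2.1002n²π²/1.059² - 9.3051.
First three modes:
  n=1: λ₁ = 2.1002π²/1.059² - 9.3051 ≈ 9.178
  n=2: λ₂ = 8.4008π²/1.059² - 9.3051 ≈ 64.626
  n=3: λ₃ = 18.9018π²/1.059² - 9.3051 ≈ 157.04
Since 2.1002π²/1.059² ≈ 18.483 > 9.3051, all λₙ > 0.
The n=1 mode decays slowest → dominates as t → ∞.
Asymptotic: v ~ c₁ sin(πx/1.059) e^{-λ₁t} with decay rate λ₁ ≈ 9.178.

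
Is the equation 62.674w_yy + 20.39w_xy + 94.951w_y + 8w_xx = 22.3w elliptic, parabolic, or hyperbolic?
Rewriting in standard form: 8w_xx + 20.39w_xy + 62.674w_yy + 94.951w_y - 22.3w = 0. Computing B² - 4AC with A = 8, B = 20.39, C = 62.674: discriminant = -1589.8159 (negative). Answer: elliptic.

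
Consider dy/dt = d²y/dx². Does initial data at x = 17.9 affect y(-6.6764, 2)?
Yes, for any finite x. The heat equation has infinite propagation speed, so all initial data affects all points at any t > 0.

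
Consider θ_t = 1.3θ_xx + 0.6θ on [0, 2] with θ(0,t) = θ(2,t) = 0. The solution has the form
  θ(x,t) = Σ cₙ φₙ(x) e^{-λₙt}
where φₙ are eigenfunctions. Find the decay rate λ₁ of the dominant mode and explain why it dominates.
Eigenvalues: λₙ = 1.3n²π²/2² - 0.6.
First three modes:
  n=1: λ₁ = 1.3π²/2² - 0.6 ≈ 2.608
  n=2: λ₂ = 5.2π²/2² - 0.6 ≈ 12.23
  n=3: λ₃ = 11.7π²/2² - 0.6 ≈ 28.269
Since 1.3π²/2² ≈ 3.208 > 0.6, all λₙ > 0.
The n=1 mode decays slowest → dominates as t → ∞.
Asymptotic: θ ~ c₁ sin(πx/2) e^{-λ₁t} with decay rate λ₁ ≈ 2.608.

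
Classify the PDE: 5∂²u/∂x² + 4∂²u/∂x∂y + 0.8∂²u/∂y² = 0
A = 5, B = 4, C = 0.8. Discriminant B² - 4AC = 0. Since 0 = 0, parabolic.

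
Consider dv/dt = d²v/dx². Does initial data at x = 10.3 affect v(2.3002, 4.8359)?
Yes, for any finite x. The heat equation has infinite propagation speed, so all initial data affects all points at any t > 0.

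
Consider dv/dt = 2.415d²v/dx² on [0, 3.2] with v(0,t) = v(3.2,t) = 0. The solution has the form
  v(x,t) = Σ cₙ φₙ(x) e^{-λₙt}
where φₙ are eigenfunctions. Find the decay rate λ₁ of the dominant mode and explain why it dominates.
Eigenvalues: λₙ = 2.415n²π²/3.2².
First three modes:
  n=1: λ₁ = 2.415π²/3.2² ≈ 2.328
  n=2: λ₂ = 9.66π²/3.2² ≈ 9.311 (4× faster decay)
  n=3: λ₃ = 21.735π²/3.2² ≈ 20.949 (9× faster decay)
As t → ∞, higher modes decay exponentially faster. The n=1 mode dominates: v ~ c₁ sin(πx/3.2) e^{-λ₁t}.
Decay rate: λ₁ = 2.415π²/3.2² ≈ 2.328.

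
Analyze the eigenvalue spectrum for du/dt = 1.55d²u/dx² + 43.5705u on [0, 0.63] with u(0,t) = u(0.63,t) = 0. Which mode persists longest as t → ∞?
Eigenvalues: λₙ = 1.55n²π²/0.63² - 43.5705.
First three modes:
  n=1: λ₁ = 1.55π²/0.63² - 43.5705 ≈ -5.027
  n=2: λ₂ = 6.2π²/0.63² - 43.5705 ≈ 110.603
  n=3: λ₃ = 13.95π²/0.63² - 43.5705 ≈ 303.32
Since 1.55π²/0.63² ≈ 38.543 < 43.5705, λ₁ < 0.
The n=1 mode grows fastest (−λₙ is largest for n=1) → dominates.
Asymptotic: u ~ c₁ sin(πx/0.63) e^{5.027t} (exponential growth at rate −λ₁ ≈ 5.027).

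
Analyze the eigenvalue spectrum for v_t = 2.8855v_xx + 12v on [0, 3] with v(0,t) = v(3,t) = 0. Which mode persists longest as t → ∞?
Eigenvalues: λₙ = 2.8855n²π²/3² - 12.
First three modes:
  n=1: λ₁ = 2.8855π²/3² - 12 ≈ -8.836
  n=2: λ₂ = 11.542π²/3² - 12 ≈ 0.657
  n=3: λ₃ = 25.9695π²/3² - 12 ≈ 16.479
Since 2.8855π²/3² ≈ 3.164 < 12, λ₁ < 0.
The n=1 mode grows fastest (−λₙ is largest for n=1) → dominates.
Asymptotic: v ~ c₁ sin(πx/3) e^{8.836t} (exponential growth at rate −λ₁ ≈ 8.836).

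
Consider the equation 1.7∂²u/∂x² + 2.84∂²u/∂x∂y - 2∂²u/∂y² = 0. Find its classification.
Hyperbolic. (A = 1.7, B = 2.84, C = -2 gives B² - 4AC = 21.6656.)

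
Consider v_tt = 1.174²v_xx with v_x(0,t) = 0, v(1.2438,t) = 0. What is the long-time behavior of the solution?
As t → ∞, v oscillates (no decay). Energy is conserved; the solution oscillates indefinitely as standing waves.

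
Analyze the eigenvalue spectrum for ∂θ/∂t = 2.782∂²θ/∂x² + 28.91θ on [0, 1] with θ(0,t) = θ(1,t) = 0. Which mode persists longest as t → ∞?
Eigenvalues: λₙ = 2.782n²π²/1² - 28.91.
First three modes:
  n=1: λ₁ = 2.782π² - 28.91 ≈ -1.453
  n=2: λ₂ = 11.128π² - 28.91 ≈ 80.919
  n=3: λ₃ = 25.038π² - 28.91 ≈ 218.205
Since 2.782π² ≈ 27.457 < 28.91, λ₁ < 0.
The n=1 mode grows fastest (−λₙ is largest for n=1) → dominates.
Asymptotic: θ ~ c₁ sin(πx/1) e^{1.453t} (exponential growth at rate −λ₁ ≈ 1.453).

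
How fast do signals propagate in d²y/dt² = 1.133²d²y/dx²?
Speed = 1.133. Information travels along characteristics x = x₀ ± 1.133t.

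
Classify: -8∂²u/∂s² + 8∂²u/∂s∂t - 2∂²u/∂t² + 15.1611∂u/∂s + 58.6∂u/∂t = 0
Parabolic (discriminant = 0).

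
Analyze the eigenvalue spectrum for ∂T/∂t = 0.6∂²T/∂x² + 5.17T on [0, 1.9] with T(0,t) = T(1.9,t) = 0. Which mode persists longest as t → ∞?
Eigenvalues: λₙ = 0.6n²π²/1.9² - 5.17.
First three modes:
  n=1: λ₁ = 0.6π²/1.9² - 5.17 ≈ -3.53
  n=2: λ₂ = 2.4π²/1.9² - 5.17 ≈ 1.392
  n=3: λ₃ = 5.4π²/1.9² - 5.17 ≈ 9.593
Since 0.6π²/1.9² ≈ 1.64 < 5.17, λ₁ < 0.
The n=1 mode grows fastest (−λₙ is largest for n=1) → dominates.
Asymptotic: T ~ c₁ sin(πx/1.9) e^{3.53t} (exponential growth at rate −λ₁ ≈ 3.53).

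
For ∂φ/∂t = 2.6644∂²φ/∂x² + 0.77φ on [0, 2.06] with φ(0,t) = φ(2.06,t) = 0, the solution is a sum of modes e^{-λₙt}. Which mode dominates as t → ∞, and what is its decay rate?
Eigenvalues: λₙ = 2.6644n²π²/2.06² - 0.77.
First three modes:
  n=1: λ₁ = 2.6644π²/2.06² - 0.77 ≈ 5.427
  n=2: λ₂ = 10.6576π²/2.06² - 0.77 ≈ 24.017
  n=3: λ₃ = 23.9796π²/2.06² - 0.77 ≈ 55.001
Since 2.6644π²/2.06² ≈ 6.197 > 0.77, all λₙ > 0.
The n=1 mode decays slowest → dominates as t → ∞.
Asymptotic: φ ~ c₁ sin(πx/2.06) e^{-λ₁t} with decay rate λ₁ ≈ 5.427.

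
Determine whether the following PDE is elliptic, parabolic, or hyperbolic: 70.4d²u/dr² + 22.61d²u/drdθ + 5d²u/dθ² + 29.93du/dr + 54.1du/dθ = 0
Coefficients: A = 70.4, B = 22.61, C = 5. B² - 4AC = -896.7879, which is negative, so the equation is elliptic.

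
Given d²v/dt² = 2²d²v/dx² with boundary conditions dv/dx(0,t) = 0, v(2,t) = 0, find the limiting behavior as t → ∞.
v oscillates (no decay). Energy is conserved; the solution oscillates indefinitely as standing waves.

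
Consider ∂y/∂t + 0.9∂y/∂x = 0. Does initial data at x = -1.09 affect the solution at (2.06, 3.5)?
Yes. The characteristic through (2.06, 3.5) passes through x = -1.09.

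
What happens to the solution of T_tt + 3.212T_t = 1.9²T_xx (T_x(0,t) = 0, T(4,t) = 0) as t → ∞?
T → 0. Damping (γ=3.212) dissipates energy; oscillations decay exponentially.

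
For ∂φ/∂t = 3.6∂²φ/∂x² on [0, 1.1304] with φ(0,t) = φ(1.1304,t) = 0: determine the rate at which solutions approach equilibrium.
Eigenvalues: λₙ = 3.6n²π²/1.1304².
First three modes:
  n=1: λ₁ = 3.6π²/1.1304² ≈ 27.806
  n=2: λ₂ = 14.4π²/1.1304² ≈ 111.224 (4× faster decay)
  n=3: λ₃ = 32.4π²/1.1304² ≈ 250.254 (9× faster decay)
As t → ∞, higher modes decay exponentially faster. The n=1 mode dominates: φ ~ c₁ sin(πx/1.1304) e^{-λ₁t}.
Decay rate: λ₁ = 3.6π²/1.1304² ≈ 27.806.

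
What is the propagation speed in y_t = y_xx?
Infinite. The heat equation is parabolic, not hyperbolic, so disturbances propagate instantly.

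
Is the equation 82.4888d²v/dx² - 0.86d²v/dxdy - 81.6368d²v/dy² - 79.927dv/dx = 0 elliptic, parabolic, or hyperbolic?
Computing B² - 4AC with A = 82.4888, B = -0.86, C = -81.6368: discriminant = 26937.22627136 (positive). Answer: hyperbolic.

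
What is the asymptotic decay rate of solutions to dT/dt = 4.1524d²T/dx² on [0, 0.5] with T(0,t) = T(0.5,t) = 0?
Eigenvalues: λₙ = 4.1524n²π²/0.5².
First three modes:
  n=1: λ₁ = 4.1524π²/0.5² ≈ 163.93
  n=2: λ₂ = 16.6096π²/0.5² ≈ 655.721 (4× faster decay)
  n=3: λ₃ = 37.3716π²/0.5² ≈ 1475.372 (9× faster decay)
As t → ∞, higher modes decay exponentially faster. The n=1 mode dominates: T ~ c₁ sin(πx/0.5) e^{-λ₁t}.
Decay rate: λ₁ = 4.1524π²/0.5² ≈ 163.93.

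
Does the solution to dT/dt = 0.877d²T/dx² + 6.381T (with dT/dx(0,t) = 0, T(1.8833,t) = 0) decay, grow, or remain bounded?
T grows unboundedly. Reaction dominates diffusion (r=6.381 > κπ²/(4L²)≈0.61); solution grows exponentially.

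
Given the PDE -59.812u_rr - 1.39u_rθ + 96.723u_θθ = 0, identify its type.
The second-order coefficients are A = -59.812, B = -1.39, C = 96.723. Since B² - 4AC = 23142.716404 > 0, this is a hyperbolic PDE.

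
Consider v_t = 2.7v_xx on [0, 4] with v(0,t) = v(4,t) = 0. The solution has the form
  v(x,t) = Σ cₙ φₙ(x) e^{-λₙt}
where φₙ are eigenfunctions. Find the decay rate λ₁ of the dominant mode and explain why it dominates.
Eigenvalues: λₙ = 2.7n²π²/4².
First three modes:
  n=1: λ₁ = 2.7π²/4² ≈ 1.665
  n=2: λ₂ = 10.8π²/4² ≈ 6.662 (4× faster decay)
  n=3: λ₃ = 24.3π²/4² ≈ 14.989 (9× faster decay)
As t → ∞, higher modes decay exponentially faster. The n=1 mode dominates: v ~ c₁ sin(πx/4) e^{-λ₁t}.
Decay rate: λ₁ = 2.7π²/4² ≈ 1.665.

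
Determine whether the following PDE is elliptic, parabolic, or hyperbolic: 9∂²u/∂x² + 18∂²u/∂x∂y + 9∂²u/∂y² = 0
Coefficients: A = 9, B = 18, C = 9. B² - 4AC = 0, which is zero, so the equation is parabolic.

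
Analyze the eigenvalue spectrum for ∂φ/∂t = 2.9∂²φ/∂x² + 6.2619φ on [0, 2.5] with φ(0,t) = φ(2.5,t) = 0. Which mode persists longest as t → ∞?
Eigenvalues: λₙ = 2.9n²π²/2.5² - 6.2619.
First three modes:
  n=1: λ₁ = 2.9π²/2.5² - 6.2619 ≈ -1.682
  n=2: λ₂ = 11.6π²/2.5² - 6.2619 ≈ 12.056
  n=3: λ₃ = 26.1π²/2.5² - 6.2619 ≈ 34.954
Since 2.9π²/2.5² ≈ 4.579 < 6.2619, λ₁ < 0.
The n=1 mode grows fastest (−λₙ is largest for n=1) → dominates.
Asymptotic: φ ~ c₁ sin(πx/2.5) e^{1.682t} (exponential growth at rate −λ₁ ≈ 1.682).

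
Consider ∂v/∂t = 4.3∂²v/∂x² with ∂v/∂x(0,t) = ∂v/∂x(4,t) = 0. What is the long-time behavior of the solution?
As t → ∞, v → constant (steady state). Heat is conserved (no flux at boundaries); solution approaches the spatial average.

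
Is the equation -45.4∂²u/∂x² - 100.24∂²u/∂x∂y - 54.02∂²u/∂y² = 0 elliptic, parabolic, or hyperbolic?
Computing B² - 4AC with A = -45.4, B = -100.24, C = -54.02: discriminant = 238.0256 (positive). Answer: hyperbolic.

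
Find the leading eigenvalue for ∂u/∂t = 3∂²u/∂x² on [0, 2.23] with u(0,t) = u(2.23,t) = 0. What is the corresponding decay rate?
Eigenvalues: λₙ = 3n²π²/2.23².
First three modes:
  n=1: λ₁ = 3π²/2.23² ≈ 5.954
  n=2: λ₂ = 12π²/2.23² ≈ 23.816 (4× faster decay)
  n=3: λ₃ = 27π²/2.23² ≈ 53.586 (9× faster decay)
As t → ∞, higher modes decay exponentially faster. The n=1 mode dominates: u ~ c₁ sin(πx/2.23) e^{-λ₁t}.
Decay rate: λ₁ = 3π²/2.23² ≈ 5.954.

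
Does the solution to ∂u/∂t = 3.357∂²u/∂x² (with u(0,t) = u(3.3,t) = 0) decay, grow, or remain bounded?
u → 0. Heat diffuses out through both boundaries.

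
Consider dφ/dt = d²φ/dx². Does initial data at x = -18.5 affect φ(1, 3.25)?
Yes, for any finite x. The heat equation has infinite propagation speed, so all initial data affects all points at any t > 0.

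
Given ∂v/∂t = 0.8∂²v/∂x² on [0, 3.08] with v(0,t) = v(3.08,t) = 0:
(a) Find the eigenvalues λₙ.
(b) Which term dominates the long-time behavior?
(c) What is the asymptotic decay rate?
Eigenvalues: λₙ = 0.8n²π²/3.08².
First three modes:
  n=1: λ₁ = 0.8π²/3.08² ≈ 0.832
  n=2: λ₂ = 3.2π²/3.08² ≈ 3.329 (4× faster decay)
  n=3: λ₃ = 7.2π²/3.08² ≈ 7.491 (9× faster decay)
As t → ∞, higher modes decay exponentially faster. The n=1 mode dominates: v ~ c₁ sin(πx/3.08) e^{-λ₁t}.
Decay rate: λ₁ = 0.8π²/3.08² ≈ 0.832.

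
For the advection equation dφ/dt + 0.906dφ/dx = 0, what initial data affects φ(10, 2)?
A single point: x = 8.188. The characteristic through (10, 2) is x - 0.906t = const, so x = 10 - 0.906·2 = 8.188.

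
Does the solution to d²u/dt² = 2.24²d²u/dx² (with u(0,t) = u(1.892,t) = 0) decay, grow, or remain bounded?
u oscillates (no decay). Energy is conserved; the solution oscillates indefinitely as standing waves.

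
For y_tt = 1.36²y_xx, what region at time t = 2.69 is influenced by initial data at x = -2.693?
Domain of influence: [-6.3514, 0.9654]. Data at x = -2.693 spreads outward at speed 1.36.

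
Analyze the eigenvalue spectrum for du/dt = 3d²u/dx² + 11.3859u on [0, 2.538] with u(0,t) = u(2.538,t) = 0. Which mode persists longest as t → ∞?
Eigenvalues: λₙ = 3n²π²/2.538² - 11.3859.
First three modes:
  n=1: λ₁ = 3π²/2.538² - 11.3859 ≈ -6.789
  n=2: λ₂ = 12π²/2.538² - 11.3859 ≈ 7.001
  n=3: λ₃ = 27π²/2.538² - 11.3859 ≈ 29.984
Since 3π²/2.538² ≈ 4.597 < 11.3859, λ₁ < 0.
The n=1 mode grows fastest (−λₙ is largest for n=1) → dominates.
Asymptotic: u ~ c₁ sin(πx/2.538) e^{6.789t} (exponential growth at rate −λ₁ ≈ 6.789).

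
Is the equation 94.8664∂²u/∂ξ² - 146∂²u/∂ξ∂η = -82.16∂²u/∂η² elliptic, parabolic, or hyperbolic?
Rewriting in standard form: 94.8664∂²u/∂ξ² - 146∂²u/∂ξ∂η + 82.16∂²u/∂η² = 0. Computing B² - 4AC with A = 94.8664, B = -146, C = 82.16: discriminant = -9860.893696 (negative). Answer: elliptic.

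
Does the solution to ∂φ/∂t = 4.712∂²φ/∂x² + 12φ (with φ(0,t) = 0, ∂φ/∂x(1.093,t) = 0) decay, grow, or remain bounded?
φ grows unboundedly. Reaction dominates diffusion (r=12 > κπ²/(4L²)≈9.73); solution grows exponentially.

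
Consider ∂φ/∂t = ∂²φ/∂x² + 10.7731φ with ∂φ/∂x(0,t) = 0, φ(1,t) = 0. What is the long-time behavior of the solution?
As t → ∞, φ grows unboundedly. Reaction dominates diffusion (r=10.7731 > κπ²/(4L²)≈2.47); solution grows exponentially.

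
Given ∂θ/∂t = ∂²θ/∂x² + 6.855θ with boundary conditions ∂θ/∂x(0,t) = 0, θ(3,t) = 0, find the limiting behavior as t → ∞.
θ grows unboundedly. Reaction dominates diffusion (r=6.855 > κπ²/(4L²)≈0.27); solution grows exponentially.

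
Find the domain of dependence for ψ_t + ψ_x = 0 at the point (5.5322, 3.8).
A single point: x = 1.7322. The characteristic through (5.5322, 3.8) is x - 1t = const, so x = 5.5322 - 1·3.8 = 1.7322.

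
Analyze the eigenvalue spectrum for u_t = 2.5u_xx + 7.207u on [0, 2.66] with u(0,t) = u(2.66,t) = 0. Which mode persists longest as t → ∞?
Eigenvalues: λₙ = 2.5n²π²/2.66² - 7.207.
First three modes:
  n=1: λ₁ = 2.5π²/2.66² - 7.207 ≈ -3.72
  n=2: λ₂ = 10π²/2.66² - 7.207 ≈ 6.742
  n=3: λ₃ = 22.5π²/2.66² - 7.207 ≈ 24.178
Since 2.5π²/2.66² ≈ 3.487 < 7.207, λ₁ < 0.
The n=1 mode grows fastest (−λₙ is largest for n=1) → dominates.
Asymptotic: u ~ c₁ sin(πx/2.66) e^{3.72t} (exponential growth at rate −λ₁ ≈ 3.72).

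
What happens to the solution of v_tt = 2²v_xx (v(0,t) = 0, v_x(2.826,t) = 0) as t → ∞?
v oscillates (no decay). Energy is conserved; the solution oscillates indefinitely as standing waves.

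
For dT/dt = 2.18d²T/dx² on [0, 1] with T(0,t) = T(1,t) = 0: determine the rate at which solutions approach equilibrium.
Eigenvalues: λₙ = 2.18n²π².
First three modes:
  n=1: λ₁ = 2.18π² ≈ 21.516
  n=2: λ₂ = 8.72π² ≈ 86.063 (4× faster decay)
  n=3: λ₃ = 19.62π² ≈ 193.642 (9× faster decay)
As t → ∞, higher modes decay exponentially faster. The n=1 mode dominates: T ~ c₁ sin(πx) e^{-λ₁t}.
Decay rate: λ₁ = 2.18π² ≈ 21.516.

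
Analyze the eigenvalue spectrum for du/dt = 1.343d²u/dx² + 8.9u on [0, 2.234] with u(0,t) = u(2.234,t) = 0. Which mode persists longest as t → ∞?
Eigenvalues: λₙ = 1.343n²π²/2.234² - 8.9.
First three modes:
  n=1: λ₁ = 1.343π²/2.234² - 8.9 ≈ -6.244
  n=2: λ₂ = 5.372π²/2.234² - 8.9 ≈ 1.724
  n=3: λ₃ = 12.087π²/2.234² - 8.9 ≈ 15.003
Since 1.343π²/2.234² ≈ 2.656 < 8.9, λ₁ < 0.
The n=1 mode grows fastest (−λₙ is largest for n=1) → dominates.
Asymptotic: u ~ c₁ sin(πx/2.234) e^{6.244t} (exponential growth at rate −λ₁ ≈ 6.244).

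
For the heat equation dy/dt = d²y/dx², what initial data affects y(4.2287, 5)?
The entire real line. The heat equation has infinite propagation speed: any initial disturbance instantly affects all points (though exponentially small far away).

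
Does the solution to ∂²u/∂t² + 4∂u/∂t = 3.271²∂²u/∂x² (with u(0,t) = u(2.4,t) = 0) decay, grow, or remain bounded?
u → 0. Damping (γ=4) dissipates energy; oscillations decay exponentially.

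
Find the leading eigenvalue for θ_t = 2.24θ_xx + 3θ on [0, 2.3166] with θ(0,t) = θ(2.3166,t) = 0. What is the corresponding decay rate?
Eigenvalues: λₙ = 2.24n²π²/2.3166² - 3.
First three modes:
  n=1: λ₁ = 2.24π²/2.3166² - 3 ≈ 1.12
  n=2: λ₂ = 8.96π²/2.3166² - 3 ≈ 13.478
  n=3: λ₃ = 20.16π²/2.3166² - 3 ≈ 34.076
Since 2.24π²/2.3166² ≈ 4.12 > 3, all λₙ > 0.
The n=1 mode decays slowest → dominates as t → ∞.
Asymptotic: θ ~ c₁ sin(πx/2.3166) e^{-λ₁t} with decay rate λ₁ ≈ 1.12.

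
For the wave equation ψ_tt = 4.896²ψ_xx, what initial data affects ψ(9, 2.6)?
Domain of dependence: [-3.7296, 21.7296]. Signals travel at speed 4.896, so data within |x - 9| ≤ 4.896·2.6 = 12.7296 can reach the point.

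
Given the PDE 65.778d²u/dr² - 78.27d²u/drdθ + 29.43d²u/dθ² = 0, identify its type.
The second-order coefficients are A = 65.778, B = -78.27, C = 29.43. Since B² - 4AC = -1617.19326 < 0, this is an elliptic PDE.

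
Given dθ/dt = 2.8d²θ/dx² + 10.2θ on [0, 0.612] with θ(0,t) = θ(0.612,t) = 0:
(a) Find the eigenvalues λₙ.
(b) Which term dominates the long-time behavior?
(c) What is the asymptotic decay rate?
Eigenvalues: λₙ = 2.8n²π²/0.612² - 10.2.
First three modes:
  n=1: λ₁ = 2.8π²/0.612² - 10.2 ≈ 63.583
  n=2: λ₂ = 11.2π²/0.612² - 10.2 ≈ 284.931
  n=3: λ₃ = 25.2π²/0.612² - 10.2 ≈ 653.845
Since 2.8π²/0.612² ≈ 73.783 > 10.2, all λₙ > 0.
The n=1 mode decays slowest → dominates as t → ∞.
Asymptotic: θ ~ c₁ sin(πx/0.612) e^{-λ₁t} with decay rate λ₁ ≈ 63.583.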